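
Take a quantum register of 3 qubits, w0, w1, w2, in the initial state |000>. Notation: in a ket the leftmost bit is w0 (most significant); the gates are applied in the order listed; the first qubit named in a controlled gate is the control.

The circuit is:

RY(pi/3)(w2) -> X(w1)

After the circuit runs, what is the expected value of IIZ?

In the final state, IIZ has expectation 1/2.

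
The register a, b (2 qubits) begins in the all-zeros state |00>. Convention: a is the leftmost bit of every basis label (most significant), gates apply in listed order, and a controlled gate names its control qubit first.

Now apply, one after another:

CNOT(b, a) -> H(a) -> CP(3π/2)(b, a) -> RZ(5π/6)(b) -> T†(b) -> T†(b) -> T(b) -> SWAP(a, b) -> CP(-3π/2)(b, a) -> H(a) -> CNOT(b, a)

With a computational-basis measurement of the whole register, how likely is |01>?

The probability of measuring |01> is 1/4.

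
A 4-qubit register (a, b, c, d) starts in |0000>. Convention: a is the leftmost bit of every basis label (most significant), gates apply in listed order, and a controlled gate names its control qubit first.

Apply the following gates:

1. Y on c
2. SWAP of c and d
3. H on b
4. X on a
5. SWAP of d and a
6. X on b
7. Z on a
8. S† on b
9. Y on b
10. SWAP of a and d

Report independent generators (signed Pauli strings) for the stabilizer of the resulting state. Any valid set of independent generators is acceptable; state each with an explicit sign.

One valid set of independent stabilizer generators is -IYII, -ZIII, +IIZI, -IIIZ (any independent generating set of the same group is equally correct).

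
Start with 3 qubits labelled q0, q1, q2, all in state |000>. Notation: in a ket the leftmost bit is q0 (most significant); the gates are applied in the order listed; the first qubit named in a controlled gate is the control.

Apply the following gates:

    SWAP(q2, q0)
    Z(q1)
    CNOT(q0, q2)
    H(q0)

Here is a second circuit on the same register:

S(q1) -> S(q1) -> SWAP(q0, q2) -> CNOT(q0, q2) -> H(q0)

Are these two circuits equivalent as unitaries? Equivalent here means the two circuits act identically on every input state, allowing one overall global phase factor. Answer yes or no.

Yes: on every input state the two circuits agree up to one overall phase factor.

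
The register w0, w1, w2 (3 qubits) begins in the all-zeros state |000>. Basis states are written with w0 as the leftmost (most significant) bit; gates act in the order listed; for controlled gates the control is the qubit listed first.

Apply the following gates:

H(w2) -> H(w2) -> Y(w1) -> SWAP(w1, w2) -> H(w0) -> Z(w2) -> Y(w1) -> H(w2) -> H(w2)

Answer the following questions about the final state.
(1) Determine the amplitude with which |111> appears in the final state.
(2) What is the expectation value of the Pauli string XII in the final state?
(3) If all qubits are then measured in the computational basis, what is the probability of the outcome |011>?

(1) The amplitude on |111> is sqrt(2)/2.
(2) The expectation value of XII is 1.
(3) Outcome |011> occurs with probability 1/2.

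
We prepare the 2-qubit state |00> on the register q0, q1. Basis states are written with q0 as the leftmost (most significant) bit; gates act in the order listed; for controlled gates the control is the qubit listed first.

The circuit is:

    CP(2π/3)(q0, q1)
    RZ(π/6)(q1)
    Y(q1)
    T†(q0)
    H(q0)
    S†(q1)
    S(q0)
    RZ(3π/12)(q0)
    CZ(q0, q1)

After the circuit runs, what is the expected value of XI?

In the final state, XI has expectation sqrt(2)/2.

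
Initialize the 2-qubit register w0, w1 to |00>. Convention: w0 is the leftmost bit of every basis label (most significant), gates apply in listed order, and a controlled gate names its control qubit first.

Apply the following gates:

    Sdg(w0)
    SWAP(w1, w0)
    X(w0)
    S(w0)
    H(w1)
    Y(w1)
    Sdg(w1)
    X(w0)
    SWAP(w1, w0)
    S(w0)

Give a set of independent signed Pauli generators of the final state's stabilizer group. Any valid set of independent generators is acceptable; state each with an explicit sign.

The stabilizer group can be generated by -XI, +IZ, among other valid generating sets.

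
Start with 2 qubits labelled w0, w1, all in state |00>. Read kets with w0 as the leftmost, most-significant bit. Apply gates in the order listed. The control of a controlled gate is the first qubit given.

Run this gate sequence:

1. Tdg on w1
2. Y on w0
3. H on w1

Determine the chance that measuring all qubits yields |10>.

A full measurement returns |10> with probability 1/2.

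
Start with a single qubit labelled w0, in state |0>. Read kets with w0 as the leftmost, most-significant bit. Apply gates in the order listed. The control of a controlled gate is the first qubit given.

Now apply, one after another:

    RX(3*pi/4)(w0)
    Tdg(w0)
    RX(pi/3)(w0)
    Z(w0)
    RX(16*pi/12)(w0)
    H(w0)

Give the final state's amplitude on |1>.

|1> carries amplitude -sqrt(2)*sqrt(sqrt(2) + 2)*exp(3*I*pi/4)/4 + sqrt(2)*I*sqrt(2 - sqrt(2))/4 in the final state.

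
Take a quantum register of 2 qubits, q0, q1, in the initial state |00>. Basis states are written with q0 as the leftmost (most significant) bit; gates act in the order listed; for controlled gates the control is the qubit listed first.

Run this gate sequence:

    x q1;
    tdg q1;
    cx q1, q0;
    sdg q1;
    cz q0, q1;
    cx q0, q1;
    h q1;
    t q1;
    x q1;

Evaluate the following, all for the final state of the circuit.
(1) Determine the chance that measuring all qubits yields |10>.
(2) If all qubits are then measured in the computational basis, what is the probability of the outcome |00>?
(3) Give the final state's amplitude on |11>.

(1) A full measurement returns |10> with probability 1/2.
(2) A full measurement returns |00> with probability 0.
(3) The amplitude on |11> is sqrt(2)*exp(I*pi/4)/2.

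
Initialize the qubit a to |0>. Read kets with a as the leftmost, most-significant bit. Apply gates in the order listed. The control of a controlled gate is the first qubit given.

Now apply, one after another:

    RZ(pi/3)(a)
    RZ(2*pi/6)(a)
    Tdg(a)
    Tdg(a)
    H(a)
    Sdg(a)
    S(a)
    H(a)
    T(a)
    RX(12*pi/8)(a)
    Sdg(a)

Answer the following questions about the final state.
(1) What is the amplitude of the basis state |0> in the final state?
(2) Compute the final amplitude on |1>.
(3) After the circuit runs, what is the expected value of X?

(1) The amplitude on |0> is sqrt(2)*exp(2*I*pi/3)/2. Key observation: gates 5-8 undo each other exactly, leaving only the rest of the circuit to track.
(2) |1> carries amplitude sqrt(2)*exp(2*I*pi/3)/2 in the final state.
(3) The expectation value of X is 1.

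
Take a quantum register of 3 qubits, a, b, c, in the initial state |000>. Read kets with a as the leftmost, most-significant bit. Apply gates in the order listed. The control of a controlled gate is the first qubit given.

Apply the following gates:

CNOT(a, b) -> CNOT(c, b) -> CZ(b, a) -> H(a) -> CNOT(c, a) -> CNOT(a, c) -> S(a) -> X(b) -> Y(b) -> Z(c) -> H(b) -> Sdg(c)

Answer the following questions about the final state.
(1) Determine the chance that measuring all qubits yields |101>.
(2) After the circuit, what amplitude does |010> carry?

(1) The probability of measuring |101> is 1/4.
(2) The final state's coefficient on |010> equals -I/2.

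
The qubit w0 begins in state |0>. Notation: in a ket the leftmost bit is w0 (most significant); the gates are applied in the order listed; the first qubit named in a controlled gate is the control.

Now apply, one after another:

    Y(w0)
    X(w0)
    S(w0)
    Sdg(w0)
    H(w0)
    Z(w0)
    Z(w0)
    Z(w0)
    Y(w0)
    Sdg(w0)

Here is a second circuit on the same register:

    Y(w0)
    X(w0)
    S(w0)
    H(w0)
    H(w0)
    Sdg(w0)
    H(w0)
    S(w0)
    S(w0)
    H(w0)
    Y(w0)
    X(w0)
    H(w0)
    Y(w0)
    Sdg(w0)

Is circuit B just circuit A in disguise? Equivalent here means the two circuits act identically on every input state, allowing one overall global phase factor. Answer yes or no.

No: there is an input state on which the two circuits produce genuinely different outputs (not merely differing by a phase).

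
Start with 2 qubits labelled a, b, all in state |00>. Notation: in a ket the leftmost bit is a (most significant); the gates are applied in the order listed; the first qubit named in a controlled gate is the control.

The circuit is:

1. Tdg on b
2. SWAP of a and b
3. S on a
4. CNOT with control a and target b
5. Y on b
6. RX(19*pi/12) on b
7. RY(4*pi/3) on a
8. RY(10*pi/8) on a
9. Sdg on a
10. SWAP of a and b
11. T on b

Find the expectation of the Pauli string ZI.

The expectation value of ZI is -sqrt(6)/4 + sqrt(2)/4.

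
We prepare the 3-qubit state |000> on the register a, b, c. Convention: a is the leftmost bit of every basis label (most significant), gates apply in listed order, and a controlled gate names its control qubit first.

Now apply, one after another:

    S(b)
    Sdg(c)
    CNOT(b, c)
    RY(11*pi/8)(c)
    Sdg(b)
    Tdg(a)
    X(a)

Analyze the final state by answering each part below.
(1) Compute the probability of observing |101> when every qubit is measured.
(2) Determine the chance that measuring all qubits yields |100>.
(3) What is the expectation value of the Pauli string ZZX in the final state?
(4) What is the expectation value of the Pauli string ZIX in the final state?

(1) The probability of measuring |101> is sin(5*pi/16)**2.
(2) A full measurement returns |100> with probability cos(5*pi/16)**2.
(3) The expectation value of ZZX is sqrt(sqrt(2) + 2)/2.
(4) In the final state, ZIX has expectation sqrt(sqrt(2) + 2)/2.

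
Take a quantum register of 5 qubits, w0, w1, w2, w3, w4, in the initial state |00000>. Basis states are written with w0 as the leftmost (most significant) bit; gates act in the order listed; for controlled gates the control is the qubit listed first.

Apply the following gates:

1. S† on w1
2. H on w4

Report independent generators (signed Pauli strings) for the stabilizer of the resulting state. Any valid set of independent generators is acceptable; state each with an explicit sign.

The final state is stabilized by the group generated by +IIIIX, +ZIIII, +IZIII, +IIZII, +IIIZI; other independent generating sets are equally valid.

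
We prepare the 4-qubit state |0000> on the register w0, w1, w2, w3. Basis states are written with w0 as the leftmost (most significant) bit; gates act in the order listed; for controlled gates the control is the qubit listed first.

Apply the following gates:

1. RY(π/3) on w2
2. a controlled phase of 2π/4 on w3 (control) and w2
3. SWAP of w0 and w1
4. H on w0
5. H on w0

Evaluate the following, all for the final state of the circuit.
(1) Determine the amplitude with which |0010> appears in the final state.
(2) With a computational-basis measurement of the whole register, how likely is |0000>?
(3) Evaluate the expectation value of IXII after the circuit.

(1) The final state's coefficient on |0010> equals 1/2. Key observation: gates 4-5 undo each other exactly, leaving only the rest of the circuit to track.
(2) Outcome |0000> occurs with probability 3/4.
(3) The expectation value of IXII is 0.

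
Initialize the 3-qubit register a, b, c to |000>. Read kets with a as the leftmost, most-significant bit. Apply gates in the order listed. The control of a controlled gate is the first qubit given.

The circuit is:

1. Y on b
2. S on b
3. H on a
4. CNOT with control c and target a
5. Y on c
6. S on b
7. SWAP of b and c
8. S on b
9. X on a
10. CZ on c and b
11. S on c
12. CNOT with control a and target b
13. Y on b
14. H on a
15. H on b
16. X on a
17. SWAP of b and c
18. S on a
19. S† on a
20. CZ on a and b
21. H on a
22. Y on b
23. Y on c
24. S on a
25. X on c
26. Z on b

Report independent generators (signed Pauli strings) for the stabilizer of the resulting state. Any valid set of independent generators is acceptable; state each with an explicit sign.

The final state is stabilized by the group generated by +YIZ, +ZIX, +IZI; other independent generating sets are equally valid. Key observation: the block from step 18 through step 19 cancels to the identity and can be dropped.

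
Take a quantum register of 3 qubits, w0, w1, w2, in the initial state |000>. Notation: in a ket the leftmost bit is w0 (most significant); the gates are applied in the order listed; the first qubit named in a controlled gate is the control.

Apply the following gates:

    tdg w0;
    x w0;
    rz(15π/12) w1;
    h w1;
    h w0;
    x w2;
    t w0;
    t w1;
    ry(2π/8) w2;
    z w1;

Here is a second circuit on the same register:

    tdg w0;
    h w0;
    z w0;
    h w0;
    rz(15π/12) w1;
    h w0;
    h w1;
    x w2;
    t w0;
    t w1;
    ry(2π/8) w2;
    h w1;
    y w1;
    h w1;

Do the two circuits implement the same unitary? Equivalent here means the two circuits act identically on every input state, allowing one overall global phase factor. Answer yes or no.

No: there is an input state on which the two circuits produce genuinely different outputs (not merely differing by a phase).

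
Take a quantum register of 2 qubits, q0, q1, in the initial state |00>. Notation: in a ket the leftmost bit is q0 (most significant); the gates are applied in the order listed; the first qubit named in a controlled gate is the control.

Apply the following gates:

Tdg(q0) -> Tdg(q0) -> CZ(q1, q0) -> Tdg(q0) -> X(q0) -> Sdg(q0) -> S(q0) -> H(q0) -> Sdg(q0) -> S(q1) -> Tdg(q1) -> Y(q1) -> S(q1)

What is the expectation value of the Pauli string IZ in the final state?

The expectation value of IZ is -1.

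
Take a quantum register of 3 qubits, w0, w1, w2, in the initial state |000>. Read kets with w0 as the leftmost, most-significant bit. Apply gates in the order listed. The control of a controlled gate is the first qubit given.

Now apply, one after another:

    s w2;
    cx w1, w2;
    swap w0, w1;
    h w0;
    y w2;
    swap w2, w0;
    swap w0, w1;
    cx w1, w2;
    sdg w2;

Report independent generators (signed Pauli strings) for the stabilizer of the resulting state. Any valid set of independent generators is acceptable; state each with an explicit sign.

One valid set of independent stabilizer generators is -IIY, +ZII, -IZI (any independent generating set of the same group is equally correct).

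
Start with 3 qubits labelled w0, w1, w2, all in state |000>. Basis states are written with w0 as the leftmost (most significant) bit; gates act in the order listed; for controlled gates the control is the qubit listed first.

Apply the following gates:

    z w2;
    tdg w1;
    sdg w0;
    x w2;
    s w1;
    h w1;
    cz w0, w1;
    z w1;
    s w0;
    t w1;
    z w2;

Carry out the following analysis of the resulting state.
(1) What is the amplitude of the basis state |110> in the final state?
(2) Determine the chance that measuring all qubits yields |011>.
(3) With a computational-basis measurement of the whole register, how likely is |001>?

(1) The amplitude on |110> is 0.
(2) Outcome |011> occurs with probability 1/2.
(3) Outcome |001> occurs with probability 1/2.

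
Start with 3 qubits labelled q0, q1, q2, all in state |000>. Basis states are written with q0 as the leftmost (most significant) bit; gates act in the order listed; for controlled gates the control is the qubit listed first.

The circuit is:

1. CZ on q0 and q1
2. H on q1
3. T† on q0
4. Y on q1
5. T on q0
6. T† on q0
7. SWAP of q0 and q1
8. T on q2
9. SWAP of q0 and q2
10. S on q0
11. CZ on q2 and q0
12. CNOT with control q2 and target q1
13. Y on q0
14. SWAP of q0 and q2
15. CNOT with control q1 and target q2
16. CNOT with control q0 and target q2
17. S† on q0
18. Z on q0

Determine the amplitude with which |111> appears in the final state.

The amplitude on |111> is -sqrt(2)*I/2.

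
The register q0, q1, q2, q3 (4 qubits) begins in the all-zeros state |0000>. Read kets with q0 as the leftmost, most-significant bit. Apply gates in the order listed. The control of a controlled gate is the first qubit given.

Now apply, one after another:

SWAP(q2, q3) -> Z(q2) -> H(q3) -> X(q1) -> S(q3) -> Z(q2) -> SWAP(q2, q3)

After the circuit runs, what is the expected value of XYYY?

The expectation value of XYYY is 0.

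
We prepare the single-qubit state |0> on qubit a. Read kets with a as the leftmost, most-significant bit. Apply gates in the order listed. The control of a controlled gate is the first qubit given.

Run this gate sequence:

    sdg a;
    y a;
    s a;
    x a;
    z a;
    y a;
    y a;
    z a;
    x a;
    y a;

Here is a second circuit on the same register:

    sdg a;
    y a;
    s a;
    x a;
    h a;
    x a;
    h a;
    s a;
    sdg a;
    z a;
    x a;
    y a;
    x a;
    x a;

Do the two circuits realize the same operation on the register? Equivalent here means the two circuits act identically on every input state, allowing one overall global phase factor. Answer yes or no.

Yes, they are equivalent — the unitaries differ by at most a global phase.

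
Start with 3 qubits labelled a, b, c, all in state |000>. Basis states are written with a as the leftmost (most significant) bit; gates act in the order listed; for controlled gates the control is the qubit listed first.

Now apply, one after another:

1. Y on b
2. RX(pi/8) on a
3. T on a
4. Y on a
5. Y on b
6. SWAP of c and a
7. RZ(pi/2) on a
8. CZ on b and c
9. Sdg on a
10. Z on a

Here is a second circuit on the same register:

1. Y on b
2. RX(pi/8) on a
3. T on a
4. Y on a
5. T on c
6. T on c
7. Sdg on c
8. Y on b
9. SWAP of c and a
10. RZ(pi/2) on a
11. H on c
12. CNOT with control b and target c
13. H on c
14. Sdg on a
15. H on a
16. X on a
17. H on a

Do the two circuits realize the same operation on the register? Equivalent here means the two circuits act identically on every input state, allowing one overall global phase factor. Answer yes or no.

Yes: on every input state the two circuits agree up to one overall phase factor.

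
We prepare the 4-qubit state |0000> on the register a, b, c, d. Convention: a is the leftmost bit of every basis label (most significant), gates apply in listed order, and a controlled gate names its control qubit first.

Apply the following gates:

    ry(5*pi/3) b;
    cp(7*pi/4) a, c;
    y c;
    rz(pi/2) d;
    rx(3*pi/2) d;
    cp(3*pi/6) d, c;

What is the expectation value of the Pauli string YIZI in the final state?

The observable YIZI averages to 0.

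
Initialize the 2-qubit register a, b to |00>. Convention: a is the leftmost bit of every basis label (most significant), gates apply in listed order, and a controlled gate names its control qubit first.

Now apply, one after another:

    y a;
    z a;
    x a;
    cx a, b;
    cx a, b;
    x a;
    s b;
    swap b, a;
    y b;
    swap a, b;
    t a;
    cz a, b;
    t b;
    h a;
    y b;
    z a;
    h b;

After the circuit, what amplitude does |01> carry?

The amplitude on |01> is I/2. Key observation: the block from step 3 through step 6 cancels to the identity and can be dropped.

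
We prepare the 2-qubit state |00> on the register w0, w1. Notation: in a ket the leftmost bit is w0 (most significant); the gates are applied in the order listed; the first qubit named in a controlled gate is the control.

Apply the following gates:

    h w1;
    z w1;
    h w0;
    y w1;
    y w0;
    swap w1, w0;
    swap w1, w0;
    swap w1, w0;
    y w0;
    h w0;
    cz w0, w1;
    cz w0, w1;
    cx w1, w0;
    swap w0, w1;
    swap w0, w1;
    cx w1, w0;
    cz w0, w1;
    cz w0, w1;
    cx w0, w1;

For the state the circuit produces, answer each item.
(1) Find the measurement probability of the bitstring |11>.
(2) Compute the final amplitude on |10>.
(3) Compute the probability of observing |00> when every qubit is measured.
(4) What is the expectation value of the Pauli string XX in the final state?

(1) The probability of measuring |11> is 1/2. Key observation: the block from step 11 through step 18 cancels to the identity and can be dropped.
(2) The final state's coefficient on |10> equals sqrt(2)*I/2.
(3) A full measurement returns |00> with probability 0.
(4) The observable XX averages to 0.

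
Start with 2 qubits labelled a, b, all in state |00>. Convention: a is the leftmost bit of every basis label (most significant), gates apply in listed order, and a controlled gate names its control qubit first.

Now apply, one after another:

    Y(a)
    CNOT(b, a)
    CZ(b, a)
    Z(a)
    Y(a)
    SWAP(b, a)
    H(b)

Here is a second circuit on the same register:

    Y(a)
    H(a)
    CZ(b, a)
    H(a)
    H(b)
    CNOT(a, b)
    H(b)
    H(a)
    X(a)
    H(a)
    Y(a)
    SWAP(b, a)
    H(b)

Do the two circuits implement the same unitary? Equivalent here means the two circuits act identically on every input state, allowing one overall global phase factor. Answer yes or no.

Yes: on every input state the two circuits agree up to one overall phase factor.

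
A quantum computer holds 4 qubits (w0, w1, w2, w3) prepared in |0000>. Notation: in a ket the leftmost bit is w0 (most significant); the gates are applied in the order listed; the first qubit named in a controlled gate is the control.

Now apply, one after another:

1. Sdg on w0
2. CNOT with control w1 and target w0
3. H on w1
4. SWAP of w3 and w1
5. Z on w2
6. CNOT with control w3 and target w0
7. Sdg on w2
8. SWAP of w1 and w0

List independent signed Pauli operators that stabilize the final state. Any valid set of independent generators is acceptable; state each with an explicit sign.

The stabilizer group can be generated by +IXIX, +ZIII, +IZIZ, +IIZI, among other valid generating sets.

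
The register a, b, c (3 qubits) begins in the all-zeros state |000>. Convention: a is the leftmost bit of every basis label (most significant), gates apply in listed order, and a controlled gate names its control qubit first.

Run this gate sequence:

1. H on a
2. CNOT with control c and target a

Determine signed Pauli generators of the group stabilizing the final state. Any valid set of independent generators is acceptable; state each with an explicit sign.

One valid set of independent stabilizer generators is +XII, +IZI, +IIZ (any independent generating set of the same group is equally correct).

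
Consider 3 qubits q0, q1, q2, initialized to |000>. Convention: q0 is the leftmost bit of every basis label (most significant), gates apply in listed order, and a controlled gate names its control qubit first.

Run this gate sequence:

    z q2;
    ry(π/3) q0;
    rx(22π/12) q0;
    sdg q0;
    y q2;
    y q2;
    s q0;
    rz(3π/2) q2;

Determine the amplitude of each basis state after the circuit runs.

After the circuit, the state carries amplitude (sqrt(6) + 3*sqrt(2) - sqrt(2)*I + sqrt(6)*I)*exp(I*pi/4)/8 on |000>, (sqrt(2) + sqrt(6) - sqrt(6)*I + 3*sqrt(2)*I)*exp(I*pi/4)/8 on |100>, and 0 on every other basis state. Key observation: the block from step 4 through step 7 cancels to the identity and can be dropped.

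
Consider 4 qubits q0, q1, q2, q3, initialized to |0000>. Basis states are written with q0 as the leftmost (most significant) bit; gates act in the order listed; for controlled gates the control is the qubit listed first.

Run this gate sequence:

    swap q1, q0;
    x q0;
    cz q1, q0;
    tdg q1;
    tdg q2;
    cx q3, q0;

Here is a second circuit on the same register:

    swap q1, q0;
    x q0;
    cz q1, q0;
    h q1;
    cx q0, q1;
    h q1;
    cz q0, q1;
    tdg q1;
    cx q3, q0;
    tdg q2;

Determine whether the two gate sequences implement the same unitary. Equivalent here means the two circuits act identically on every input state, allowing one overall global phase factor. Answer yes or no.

Yes — the two circuits implement the same unitary up to a global phase.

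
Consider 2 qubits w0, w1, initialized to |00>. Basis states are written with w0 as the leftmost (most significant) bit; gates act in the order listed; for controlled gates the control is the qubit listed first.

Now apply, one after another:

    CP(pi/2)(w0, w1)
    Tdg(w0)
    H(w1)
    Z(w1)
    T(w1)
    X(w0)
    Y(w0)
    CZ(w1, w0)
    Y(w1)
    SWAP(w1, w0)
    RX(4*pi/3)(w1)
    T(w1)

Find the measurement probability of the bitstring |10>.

The probability of measuring |10> is 1/8.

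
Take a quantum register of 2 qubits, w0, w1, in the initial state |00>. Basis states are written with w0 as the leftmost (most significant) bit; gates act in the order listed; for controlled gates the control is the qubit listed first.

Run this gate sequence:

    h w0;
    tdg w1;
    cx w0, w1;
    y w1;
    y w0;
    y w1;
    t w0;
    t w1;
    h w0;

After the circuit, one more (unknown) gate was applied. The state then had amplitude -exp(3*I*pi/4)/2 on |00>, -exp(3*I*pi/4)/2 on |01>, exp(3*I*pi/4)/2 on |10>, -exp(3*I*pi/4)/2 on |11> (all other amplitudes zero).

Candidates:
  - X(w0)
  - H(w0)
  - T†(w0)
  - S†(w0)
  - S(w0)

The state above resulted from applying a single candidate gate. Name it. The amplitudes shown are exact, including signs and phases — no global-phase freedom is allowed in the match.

The unique candidate consistent with the amplitudes is X(w0).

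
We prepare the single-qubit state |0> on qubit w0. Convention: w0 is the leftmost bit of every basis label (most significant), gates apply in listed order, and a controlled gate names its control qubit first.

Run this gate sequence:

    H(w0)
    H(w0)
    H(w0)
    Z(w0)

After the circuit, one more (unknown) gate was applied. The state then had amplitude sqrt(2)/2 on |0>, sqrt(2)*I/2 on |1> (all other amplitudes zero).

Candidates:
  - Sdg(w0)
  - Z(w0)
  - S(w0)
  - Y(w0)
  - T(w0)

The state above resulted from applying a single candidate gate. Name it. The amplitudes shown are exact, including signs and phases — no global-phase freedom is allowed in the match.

The applied gate was Sdg(w0). Key observation: gates 2-3 undo each other exactly, leaving only the rest of the circuit to track.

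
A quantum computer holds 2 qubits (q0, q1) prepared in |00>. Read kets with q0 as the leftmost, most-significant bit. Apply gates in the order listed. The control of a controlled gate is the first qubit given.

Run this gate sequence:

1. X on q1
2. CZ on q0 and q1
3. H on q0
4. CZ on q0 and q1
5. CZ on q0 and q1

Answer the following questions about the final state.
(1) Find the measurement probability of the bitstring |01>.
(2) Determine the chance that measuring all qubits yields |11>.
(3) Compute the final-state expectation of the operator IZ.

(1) The probability of measuring |01> is 1/2. Key observation: steps 4-5 multiply out to the identity, so the circuit reduces to the remaining gates.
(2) Outcome |11> occurs with probability 1/2.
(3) The observable IZ averages to -1.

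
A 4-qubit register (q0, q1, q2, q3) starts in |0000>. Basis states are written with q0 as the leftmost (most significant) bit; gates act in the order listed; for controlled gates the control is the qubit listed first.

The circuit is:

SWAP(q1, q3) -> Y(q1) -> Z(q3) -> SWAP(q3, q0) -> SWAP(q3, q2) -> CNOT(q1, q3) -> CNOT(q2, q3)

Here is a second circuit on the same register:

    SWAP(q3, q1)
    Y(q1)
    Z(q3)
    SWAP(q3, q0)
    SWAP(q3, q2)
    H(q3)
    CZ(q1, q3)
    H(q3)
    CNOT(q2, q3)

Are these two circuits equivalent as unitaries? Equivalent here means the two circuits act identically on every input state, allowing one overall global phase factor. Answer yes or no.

Yes: on every input state the two circuits agree up to one overall phase factor.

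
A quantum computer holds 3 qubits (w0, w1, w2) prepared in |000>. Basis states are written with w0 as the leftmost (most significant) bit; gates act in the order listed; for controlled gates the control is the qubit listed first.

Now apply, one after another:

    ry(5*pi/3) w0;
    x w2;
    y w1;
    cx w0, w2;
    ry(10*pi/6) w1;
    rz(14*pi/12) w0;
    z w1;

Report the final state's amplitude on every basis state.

The final amplitudes are 0 on |000>, -sqrt(3)*exp(11*I*pi/12)/4 on |001>, 0 on |010>, 3*exp(11*I*pi/12)/4 on |011>, exp(I*pi/12)/4 on |100>, 0 on |101>, -sqrt(3)*exp(I*pi/12)/4 on |110>, 0 on |111>.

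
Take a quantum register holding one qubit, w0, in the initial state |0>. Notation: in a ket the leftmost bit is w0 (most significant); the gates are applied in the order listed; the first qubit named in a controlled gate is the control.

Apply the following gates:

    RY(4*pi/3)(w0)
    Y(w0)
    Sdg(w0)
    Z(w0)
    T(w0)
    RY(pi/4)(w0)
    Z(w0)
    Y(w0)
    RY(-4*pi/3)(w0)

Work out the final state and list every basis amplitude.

The resulting statevector has amplitude -sqrt(6 - 3*sqrt(2))/8 + 3*sqrt(sqrt(2) + 2)/8 - sqrt(sqrt(2) + 2)*exp(3*I*pi/4)/8 - sqrt(6 - 3*sqrt(2))*exp(3*I*pi/4)/8 on |0>, -sqrt(3*sqrt(2) + 6)/8 - 3*sqrt(2 - sqrt(2))/8 - sqrt(3*sqrt(2) + 6)*exp(3*I*pi/4)/8 + sqrt(2 - sqrt(2))*exp(3*I*pi/4)/8 on |1>.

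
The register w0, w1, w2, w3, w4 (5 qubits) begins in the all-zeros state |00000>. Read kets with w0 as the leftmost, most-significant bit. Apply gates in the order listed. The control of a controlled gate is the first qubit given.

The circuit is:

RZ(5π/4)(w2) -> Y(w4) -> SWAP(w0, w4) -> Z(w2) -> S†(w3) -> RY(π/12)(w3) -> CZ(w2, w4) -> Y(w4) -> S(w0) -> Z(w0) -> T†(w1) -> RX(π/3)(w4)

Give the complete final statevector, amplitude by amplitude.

After the circuit, the state carries amplitude (-sqrt(3*sqrt(2) + 6)/8 - sqrt(2 - sqrt(2))/8)*exp(3*I*pi/8) on |10000>, (-3*sqrt(sqrt(2) + 2)/8 - sqrt(6 - 3*sqrt(2))/8)*exp(7*I*pi/8) on |10001>, (-sqrt(sqrt(2) + 2)/8 + sqrt(6 - 3*sqrt(2))/8)*exp(3*I*pi/8) on |10010>, (-sqrt(3*sqrt(2) + 6)/8 + 3*sqrt(2 - sqrt(2))/8)*exp(7*I*pi/8) on |10011>, and 0 on every other basis state.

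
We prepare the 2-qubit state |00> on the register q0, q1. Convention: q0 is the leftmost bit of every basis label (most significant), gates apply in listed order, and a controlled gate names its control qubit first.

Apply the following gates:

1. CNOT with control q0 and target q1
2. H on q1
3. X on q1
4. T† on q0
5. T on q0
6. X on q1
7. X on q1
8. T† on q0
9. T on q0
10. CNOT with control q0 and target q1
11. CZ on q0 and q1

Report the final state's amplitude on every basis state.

After the circuit, the state carries amplitude sqrt(2)/2 on |00>, sqrt(2)/2 on |01>, 0 on |10>, 0 on |11>. Key observation: gates 4-9 undo each other exactly, leaving only the rest of the circuit to track.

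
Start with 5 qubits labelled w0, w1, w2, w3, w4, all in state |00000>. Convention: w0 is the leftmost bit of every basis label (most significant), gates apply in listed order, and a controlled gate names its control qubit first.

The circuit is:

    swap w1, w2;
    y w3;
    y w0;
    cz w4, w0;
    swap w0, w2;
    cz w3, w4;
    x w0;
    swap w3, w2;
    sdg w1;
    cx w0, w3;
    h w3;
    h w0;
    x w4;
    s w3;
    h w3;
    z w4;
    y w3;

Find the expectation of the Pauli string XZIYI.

The expectation value of XZIYI is 1.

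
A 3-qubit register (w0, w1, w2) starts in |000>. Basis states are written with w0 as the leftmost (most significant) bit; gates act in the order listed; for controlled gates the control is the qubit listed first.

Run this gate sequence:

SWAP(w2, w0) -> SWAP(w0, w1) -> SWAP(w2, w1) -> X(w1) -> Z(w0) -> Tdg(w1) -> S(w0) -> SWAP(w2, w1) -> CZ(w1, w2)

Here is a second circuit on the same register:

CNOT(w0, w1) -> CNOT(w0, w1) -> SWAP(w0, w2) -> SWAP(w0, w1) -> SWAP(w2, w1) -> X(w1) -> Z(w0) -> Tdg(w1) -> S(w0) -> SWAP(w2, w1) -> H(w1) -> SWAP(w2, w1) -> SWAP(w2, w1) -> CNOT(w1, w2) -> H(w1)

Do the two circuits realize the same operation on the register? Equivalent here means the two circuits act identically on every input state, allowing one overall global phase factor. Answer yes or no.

No — the two circuits implement different unitaries, even allowing a global phase.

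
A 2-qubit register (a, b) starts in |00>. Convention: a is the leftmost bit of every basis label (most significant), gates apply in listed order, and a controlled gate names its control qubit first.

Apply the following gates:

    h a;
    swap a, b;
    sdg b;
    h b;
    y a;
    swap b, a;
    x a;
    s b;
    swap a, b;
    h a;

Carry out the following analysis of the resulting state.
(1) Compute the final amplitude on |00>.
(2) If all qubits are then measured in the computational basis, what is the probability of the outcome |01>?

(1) The amplitude on |00> is sqrt(2)*(-1 - I)/4.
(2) The probability of measuring |01> is 1/4.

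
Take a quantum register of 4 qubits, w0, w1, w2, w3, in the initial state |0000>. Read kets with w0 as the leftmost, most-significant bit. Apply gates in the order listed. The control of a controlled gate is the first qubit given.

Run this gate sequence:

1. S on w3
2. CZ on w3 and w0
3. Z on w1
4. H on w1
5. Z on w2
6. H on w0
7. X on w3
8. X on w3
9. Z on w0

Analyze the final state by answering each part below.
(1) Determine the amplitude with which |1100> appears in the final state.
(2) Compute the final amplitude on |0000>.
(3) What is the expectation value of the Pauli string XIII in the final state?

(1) The amplitude on |1100> is -1/2. Key observation: the block from step 7 through step 8 cancels to the identity and can be dropped.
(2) The amplitude on |0000> is 1/2.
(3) In the final state, XIII has expectation -1.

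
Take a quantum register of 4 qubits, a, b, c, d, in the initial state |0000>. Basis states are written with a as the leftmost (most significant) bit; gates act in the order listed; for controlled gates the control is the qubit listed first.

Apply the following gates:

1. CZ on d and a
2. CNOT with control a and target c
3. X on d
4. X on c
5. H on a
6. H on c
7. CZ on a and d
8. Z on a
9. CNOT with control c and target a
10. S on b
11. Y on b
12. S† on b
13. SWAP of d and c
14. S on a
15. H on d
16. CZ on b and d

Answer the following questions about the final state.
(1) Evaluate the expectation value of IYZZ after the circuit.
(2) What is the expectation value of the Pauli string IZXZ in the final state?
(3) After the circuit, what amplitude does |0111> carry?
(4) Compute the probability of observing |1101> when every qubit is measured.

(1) The expectation value of IYZZ is 0.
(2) The expectation value of IZXZ is 0.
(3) The final state's coefficient on |0111> equals -sqrt(2)/2.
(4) The probability of measuring |1101> is 0.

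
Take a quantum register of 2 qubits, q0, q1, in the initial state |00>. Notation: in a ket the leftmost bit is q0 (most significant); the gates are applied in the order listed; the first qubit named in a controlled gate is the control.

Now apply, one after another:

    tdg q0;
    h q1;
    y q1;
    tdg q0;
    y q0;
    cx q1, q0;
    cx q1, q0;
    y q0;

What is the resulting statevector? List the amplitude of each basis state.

The resulting statevector has amplitude -sqrt(2)*I/2 on |00>, sqrt(2)*I/2 on |01>, 0 on |10>, 0 on |11>. Key observation: steps 5-8 multiply out to the identity, so the circuit reduces to the remaining gates.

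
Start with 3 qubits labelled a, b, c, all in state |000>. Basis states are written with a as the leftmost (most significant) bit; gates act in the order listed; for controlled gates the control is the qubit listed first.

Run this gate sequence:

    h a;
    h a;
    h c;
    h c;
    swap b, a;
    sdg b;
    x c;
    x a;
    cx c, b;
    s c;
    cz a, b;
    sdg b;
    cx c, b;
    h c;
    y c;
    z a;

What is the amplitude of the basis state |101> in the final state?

The amplitude on |101> is sqrt(2)*I/2.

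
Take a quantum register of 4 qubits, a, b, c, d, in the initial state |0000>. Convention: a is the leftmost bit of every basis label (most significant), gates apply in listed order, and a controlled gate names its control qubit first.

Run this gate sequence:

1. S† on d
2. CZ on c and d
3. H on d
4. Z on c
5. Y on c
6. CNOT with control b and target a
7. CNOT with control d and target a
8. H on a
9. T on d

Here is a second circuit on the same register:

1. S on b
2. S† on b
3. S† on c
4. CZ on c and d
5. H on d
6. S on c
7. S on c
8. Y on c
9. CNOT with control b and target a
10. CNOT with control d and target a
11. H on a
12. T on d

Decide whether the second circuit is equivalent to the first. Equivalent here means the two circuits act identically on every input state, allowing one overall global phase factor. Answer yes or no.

No: there is an input state on which the two circuits produce genuinely different outputs (not merely differing by a phase).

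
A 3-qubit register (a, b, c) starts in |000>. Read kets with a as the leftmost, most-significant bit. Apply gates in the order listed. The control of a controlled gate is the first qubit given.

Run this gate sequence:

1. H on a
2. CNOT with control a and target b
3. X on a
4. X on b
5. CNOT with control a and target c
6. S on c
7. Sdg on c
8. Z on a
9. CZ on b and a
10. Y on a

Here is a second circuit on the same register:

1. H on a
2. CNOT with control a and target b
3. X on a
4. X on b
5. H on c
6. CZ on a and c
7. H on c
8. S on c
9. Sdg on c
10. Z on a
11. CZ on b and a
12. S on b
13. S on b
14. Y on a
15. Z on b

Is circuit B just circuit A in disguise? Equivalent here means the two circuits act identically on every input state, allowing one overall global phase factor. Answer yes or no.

Yes, they are equivalent — the unitaries differ by at most a global phase.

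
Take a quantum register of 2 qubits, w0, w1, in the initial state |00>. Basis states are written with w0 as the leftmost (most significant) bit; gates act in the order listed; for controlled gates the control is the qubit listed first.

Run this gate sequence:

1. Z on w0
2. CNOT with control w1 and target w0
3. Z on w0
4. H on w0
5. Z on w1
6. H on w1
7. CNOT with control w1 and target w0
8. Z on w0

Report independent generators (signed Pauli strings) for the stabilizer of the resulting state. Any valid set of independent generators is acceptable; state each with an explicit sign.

One valid set of independent stabilizer generators is -XI, +IX (any independent generating set of the same group is equally correct).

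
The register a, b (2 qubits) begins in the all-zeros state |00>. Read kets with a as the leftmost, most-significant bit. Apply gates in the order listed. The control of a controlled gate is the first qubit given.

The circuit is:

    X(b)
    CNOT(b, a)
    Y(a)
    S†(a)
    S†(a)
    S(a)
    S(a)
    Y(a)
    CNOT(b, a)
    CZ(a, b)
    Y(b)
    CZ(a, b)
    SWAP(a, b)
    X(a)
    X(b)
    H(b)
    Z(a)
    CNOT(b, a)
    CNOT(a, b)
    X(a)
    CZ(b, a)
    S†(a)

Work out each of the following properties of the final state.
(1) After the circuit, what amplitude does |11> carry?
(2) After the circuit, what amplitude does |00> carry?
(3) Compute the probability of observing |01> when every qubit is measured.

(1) |11> carries amplitude sqrt(2)/2 in the final state. Key observation: steps 2-9 multiply out to the identity, so the circuit reduces to the remaining gates.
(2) The amplitude on |00> is 0.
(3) Outcome |01> occurs with probability 1/2.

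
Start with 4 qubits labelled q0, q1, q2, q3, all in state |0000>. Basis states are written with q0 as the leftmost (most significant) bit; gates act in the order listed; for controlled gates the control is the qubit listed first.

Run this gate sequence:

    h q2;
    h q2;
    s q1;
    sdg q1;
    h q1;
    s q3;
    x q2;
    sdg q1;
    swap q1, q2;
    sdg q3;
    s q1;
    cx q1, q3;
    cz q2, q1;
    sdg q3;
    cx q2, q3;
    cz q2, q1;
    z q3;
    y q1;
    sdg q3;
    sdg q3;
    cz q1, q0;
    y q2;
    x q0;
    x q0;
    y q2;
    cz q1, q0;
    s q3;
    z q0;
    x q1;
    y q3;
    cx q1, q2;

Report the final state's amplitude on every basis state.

After the circuit, the state carries amplitude -sqrt(2)*I/2 on |0101>, -sqrt(2)*I/2 on |0110>, and 0 on every other basis state. Key observation: gates 20-27 undo each other exactly, leaving only the rest of the circuit to track.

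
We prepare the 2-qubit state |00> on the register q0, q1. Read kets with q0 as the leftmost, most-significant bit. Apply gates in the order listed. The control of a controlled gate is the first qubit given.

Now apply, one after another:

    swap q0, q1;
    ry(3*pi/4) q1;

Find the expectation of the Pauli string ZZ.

In the final state, ZZ has expectation -sqrt(2)/2.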